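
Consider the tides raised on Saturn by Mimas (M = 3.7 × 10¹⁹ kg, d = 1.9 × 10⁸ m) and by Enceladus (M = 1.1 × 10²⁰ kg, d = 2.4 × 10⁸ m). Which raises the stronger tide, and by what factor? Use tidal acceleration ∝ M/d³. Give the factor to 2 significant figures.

Enceladus, by a factor of ≈ 1.5

Compare M/d³ for the two perturbers:
Mimas: (3.7 × 10¹⁹) / (1.9 × 10⁸)³ = 5.394 × 10⁻⁶
Enceladus: (1.1 × 10²⁰) / (2.4 × 10⁸)³ = 7.957 × 10⁻⁶
Ratio (larger/smaller) = 1.5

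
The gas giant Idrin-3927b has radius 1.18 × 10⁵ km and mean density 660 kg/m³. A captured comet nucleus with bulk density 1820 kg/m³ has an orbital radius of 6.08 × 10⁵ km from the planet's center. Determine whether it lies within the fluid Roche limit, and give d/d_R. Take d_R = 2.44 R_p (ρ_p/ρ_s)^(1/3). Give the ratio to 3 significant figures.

d_R = 2.44 × (1.18 × 10⁵ km) × (660/1820)^(1/3) = 2.053 × 10⁵ km
d/d_R = (6.08 × 10⁵) / (2.053 × 10⁵) = 2.96
Since d/d_R > 1, the body is outside the Roche limit.

outside; d/d_R ≈ 2.96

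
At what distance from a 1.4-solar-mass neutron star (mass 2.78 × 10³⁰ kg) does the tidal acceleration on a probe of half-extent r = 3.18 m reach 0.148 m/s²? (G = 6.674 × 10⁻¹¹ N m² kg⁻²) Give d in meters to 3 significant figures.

2.00 × 10⁷ m

2GMr/d³ = a_tidal  ⇒  d = (2GMr / a_tidal)^(1/3)
d = (2 × 6.674×10⁻¹¹ × (2.78 × 10³⁰) × (3.18) / (0.148))^(1/3)
  = 2.00 × 10⁷ m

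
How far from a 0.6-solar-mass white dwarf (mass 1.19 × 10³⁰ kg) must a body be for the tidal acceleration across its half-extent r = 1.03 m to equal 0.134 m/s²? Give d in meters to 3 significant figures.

1.07 × 10⁷ m

2GMr/d³ = a_tidal  ⇒  d = (2GMr / a_tidal)^(1/3)
d = (2 × 6.674×10⁻¹¹ × (1.19 × 10³⁰) × (1.03) / (0.134))^(1/3)
  = 1.07 × 10⁷ m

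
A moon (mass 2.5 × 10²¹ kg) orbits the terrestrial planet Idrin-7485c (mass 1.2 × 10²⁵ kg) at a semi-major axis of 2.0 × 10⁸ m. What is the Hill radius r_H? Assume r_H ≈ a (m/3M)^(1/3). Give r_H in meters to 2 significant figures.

8.2 × 10⁶ m

r_H ≈ a (m/3M)^(1/3)
    = (2.0 × 10⁸) × (2.5 × 10²¹ / (3 × 1.2 × 10²⁵))^(1/3)
    = 8.2 × 10⁶ m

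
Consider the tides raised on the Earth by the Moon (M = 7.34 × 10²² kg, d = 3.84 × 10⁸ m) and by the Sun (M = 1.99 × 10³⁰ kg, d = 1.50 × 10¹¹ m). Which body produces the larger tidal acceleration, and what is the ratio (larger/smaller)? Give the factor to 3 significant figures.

The Moon, by a factor of ≈ 2.20

The tide-raising term goes as M/d³ (the gradient of a 1/d² field).
The Moon: (7.34 × 10²²) / (3.84 × 10⁸)³ = 1.296 × 10⁻³
The Sun: (1.99 × 10³⁰) / (1.50 × 10¹¹)³ = 5.896 × 10⁻⁴
Ratio (larger/smaller) = 2.20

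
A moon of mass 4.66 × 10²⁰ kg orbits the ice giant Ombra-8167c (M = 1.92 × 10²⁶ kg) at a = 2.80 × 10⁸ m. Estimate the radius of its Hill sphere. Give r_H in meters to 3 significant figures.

2.61 × 10⁶ m

r_H ≈ a (m/3M)^(1/3)
    = (2.80 × 10⁸) × (4.66 × 10²⁰ / (3 × 1.92 × 10²⁶))^(1/3)
    = 2.61 × 10⁶ m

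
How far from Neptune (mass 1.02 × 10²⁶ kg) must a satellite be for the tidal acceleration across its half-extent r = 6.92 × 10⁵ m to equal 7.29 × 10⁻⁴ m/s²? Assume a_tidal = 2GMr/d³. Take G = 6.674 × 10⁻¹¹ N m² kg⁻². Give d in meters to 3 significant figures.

2.35 × 10⁸ m

2GMr/d³ = a_tidal  ⇒  d = (2GMr / a_tidal)^(1/3)
d = (2 × 6.674×10⁻¹¹ × (1.02 × 10²⁶) × (6.92 × 10⁵) / (7.29 × 10⁻⁴))^(1/3)
  = 2.35 × 10⁸ m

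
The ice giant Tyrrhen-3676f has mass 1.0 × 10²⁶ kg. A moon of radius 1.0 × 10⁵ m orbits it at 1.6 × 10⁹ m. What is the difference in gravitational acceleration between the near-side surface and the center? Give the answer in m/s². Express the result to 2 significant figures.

3.3 × 10⁻⁷ m/s²

Δa = 2GMr/d³
   = 2 × (6.674 × 10⁻¹¹) × (1.0 × 10²⁶) × (1.0 × 10⁵) / (1.6 × 10⁹)³
   = 3.3 × 10⁻⁷ m/s²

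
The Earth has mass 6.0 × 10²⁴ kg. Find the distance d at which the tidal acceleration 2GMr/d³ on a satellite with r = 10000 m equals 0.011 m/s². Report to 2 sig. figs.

2GMr/d³ = a_tidal  ⇒  d = (2GMr / a_tidal)^(1/3)
d = (2 × 6.674×10⁻¹¹ × (6.0 × 10²⁴) × (10000) / (0.011))^(1/3)
  = 9.0 × 10⁶ m

9.0 × 10⁶ m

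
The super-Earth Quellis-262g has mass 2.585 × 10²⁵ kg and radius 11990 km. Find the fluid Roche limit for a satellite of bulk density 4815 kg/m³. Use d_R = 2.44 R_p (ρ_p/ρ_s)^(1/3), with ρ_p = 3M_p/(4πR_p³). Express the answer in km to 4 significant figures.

ρ_p = 3M_p/(4πR_p³) = 3 × (2.585 × 10²⁵) / (4π × (1.199 × 10⁷ m)³) = 3580 kg/m³
d_R = 2.44 × 11990 km × (3580/4815)^(1/3)
    = 26500 km

26500 km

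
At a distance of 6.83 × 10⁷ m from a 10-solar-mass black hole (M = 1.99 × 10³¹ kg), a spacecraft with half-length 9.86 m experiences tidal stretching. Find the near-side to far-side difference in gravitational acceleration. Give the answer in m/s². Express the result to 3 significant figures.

1.64 × 10⁻¹ m/s²

Δa = 4GMr/d³
   = 4 × (6.674 × 10⁻¹¹) × (1.99 × 10³¹) × (9.86) / (6.83 × 10⁷)³
   = 1.64 × 10⁻¹ m/s²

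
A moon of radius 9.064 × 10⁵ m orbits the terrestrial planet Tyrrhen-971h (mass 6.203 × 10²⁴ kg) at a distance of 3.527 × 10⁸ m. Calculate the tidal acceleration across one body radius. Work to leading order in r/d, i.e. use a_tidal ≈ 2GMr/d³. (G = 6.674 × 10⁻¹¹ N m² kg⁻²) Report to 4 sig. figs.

1.710 × 10⁻⁵ m/s²

a_tidal = 2GMr/d³
        = 2 × (6.674 × 10⁻¹¹) × (6.203 × 10²⁴) × (9.064 × 10⁵) / (3.527 × 10⁸)³
        = 1.710 × 10⁻⁵ m/s²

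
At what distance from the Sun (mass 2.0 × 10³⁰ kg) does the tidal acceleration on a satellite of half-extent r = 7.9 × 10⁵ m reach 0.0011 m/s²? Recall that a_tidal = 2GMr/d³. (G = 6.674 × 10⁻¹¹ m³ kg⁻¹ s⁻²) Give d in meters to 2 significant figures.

2GMr/d³ = a_tidal  ⇒  d = (2GMr / a_tidal)^(1/3)
d = (2 × 6.674×10⁻¹¹ × (2.0 × 10³⁰) × (7.9 × 10⁵) / (0.0011))^(1/3)
  = 5.8 × 10⁹ m

5.8 × 10⁹ m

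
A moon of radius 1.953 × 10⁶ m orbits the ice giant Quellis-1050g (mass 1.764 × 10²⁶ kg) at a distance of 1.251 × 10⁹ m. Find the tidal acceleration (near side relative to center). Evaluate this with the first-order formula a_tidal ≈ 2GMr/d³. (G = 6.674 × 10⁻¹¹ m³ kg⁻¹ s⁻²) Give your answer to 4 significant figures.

a_tidal = 2GMr/d³
        = 2 × (6.674 × 10⁻¹¹) × (1.764 × 10²⁶) × (1.953 × 10⁶) / (1.251 × 10⁹)³
        = 2.349 × 10⁻⁵ m/s²

2.349 × 10⁻⁵ m/s²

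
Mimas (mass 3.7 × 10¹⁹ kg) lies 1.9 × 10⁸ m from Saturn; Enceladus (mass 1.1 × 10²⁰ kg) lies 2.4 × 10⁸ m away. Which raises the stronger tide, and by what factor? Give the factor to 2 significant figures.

The tide-raising term goes as M/d³ (the gradient of a 1/d² field).
Mimas: (3.7 × 10¹⁹) / (1.9 × 10⁸)³ = 5.394 × 10⁻⁶
Enceladus: (1.1 × 10²⁰) / (2.4 × 10⁸)³ = 7.957 × 10⁻⁶
Ratio (larger/smaller) = 1.5

Enceladus, by a factor of ≈ 1.5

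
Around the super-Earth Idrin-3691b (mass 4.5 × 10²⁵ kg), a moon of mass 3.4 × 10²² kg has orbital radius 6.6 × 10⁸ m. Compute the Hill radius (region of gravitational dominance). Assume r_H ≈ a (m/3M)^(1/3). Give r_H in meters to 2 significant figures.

r_H ≈ a (m/3M)^(1/3)
    = (6.6 × 10⁸) × (3.4 × 10²² / (3 × 4.5 × 10²⁵))^(1/3)
    = 4.2 × 10⁷ m

4.2 × 10⁷ m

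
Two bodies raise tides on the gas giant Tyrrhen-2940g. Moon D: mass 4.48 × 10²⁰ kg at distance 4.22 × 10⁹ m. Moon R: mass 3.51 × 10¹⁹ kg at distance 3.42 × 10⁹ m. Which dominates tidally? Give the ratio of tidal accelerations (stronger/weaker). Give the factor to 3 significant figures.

Moon D, by a factor of ≈ 6.79

Tidal stretch scales as M/d³; compute that for each body.
Moon D: (4.48 × 10²⁰) / (4.22 × 10⁹)³ = 5.961 × 10⁻⁹
Moon R: (3.51 × 10¹⁹) / (3.42 × 10⁹)³ = 8.775 × 10⁻¹⁰
Ratio (larger/smaller) = 6.79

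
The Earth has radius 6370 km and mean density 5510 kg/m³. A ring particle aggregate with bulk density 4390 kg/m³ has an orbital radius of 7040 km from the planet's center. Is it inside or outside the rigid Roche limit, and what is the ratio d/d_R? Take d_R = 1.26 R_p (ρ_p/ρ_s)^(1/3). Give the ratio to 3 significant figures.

inside; d/d_R ≈ 0.813

d_R = 1.26 × (6370 km) × (5510/4390)^(1/3) = 8658 km
d/d_R = (7040) / (8658) = 0.813
Since d/d_R < 1, the body is inside the Roche limit.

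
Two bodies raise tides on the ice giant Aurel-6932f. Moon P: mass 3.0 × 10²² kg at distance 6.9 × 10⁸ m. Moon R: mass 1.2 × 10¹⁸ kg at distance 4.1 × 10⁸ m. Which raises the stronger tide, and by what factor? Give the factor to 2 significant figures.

Moon P, by a factor of ≈ 5200

Tidal acceleration ∝ M/d³, so compare M/d³ for each.
Moon P: (3.0 × 10²²) / (6.9 × 10⁸)³ = 9.132 × 10⁻⁵
Moon R: (1.2 × 10¹⁸) / (4.1 × 10⁸)³ = 1.741 × 10⁻⁸
Ratio (larger/smaller) = 5200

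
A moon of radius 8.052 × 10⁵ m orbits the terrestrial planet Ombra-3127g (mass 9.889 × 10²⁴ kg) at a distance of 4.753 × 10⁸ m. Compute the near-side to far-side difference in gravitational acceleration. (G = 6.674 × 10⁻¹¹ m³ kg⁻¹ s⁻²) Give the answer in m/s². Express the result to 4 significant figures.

1.980 × 10⁻⁵ m/s²

Near-to-far spans 2r, so the tidal difference is twice the near-to-center value: 4GMr/d³.
Δa = 4GMr/d³
   = 4 × (6.674 × 10⁻¹¹) × (9.889 × 10²⁴) × (8.052 × 10⁵) / (4.753 × 10⁸)³
   = 1.980 × 10⁻⁵ m/s²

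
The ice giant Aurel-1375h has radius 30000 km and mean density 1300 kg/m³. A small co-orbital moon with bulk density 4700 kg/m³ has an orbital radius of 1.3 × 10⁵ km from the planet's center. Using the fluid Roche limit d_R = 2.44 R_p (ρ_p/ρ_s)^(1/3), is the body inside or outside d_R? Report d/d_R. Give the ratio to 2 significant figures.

outside; d/d_R ≈ 2.7

d_R = 2.44 × (30000 km) × (1300/4700)^(1/3) = 47690 km
d/d_R = (1.3 × 10⁵) / (47690) = 2.7
Since d/d_R > 1, the body is outside the Roche limit.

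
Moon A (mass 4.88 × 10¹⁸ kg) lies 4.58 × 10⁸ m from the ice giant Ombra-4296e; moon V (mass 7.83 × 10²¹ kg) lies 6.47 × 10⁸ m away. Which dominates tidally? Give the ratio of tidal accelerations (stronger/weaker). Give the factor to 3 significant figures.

Moon V, by a factor of ≈ 569

Compare M/d³ for the two perturbers:
Moon A: (4.88 × 10¹⁸) / (4.58 × 10⁸)³ = 5.080 × 10⁻⁸
Moon V: (7.83 × 10²¹) / (6.47 × 10⁸)³ = 2.891 × 10⁻⁵
Ratio (larger/smaller) = 569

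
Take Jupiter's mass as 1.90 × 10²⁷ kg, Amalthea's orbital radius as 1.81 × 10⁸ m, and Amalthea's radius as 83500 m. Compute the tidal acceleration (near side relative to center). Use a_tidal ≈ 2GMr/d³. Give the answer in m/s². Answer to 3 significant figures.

Since r ≪ d, expand the inverse-square field across one radius to get the leading 2GMr/d³ term.
Δa = 2GMr/d³
   = 2 × (6.674 × 10⁻¹¹) × (1.90 × 10²⁷) × (83500) / (1.81 × 10⁸)³
   = 3.57 × 10⁻³ m/s²

3.57 × 10⁻³ m/s²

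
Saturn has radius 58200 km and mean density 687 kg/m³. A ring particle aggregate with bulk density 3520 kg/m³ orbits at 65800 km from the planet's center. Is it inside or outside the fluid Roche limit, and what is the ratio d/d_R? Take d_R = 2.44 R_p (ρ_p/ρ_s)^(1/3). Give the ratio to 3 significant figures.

inside; d/d_R ≈ 0.799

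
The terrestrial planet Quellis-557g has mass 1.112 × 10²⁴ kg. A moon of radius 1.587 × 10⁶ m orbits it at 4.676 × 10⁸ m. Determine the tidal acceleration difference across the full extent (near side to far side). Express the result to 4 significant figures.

a_tidal = 4GMr/d³
        = 4 × (6.674 × 10⁻¹¹) × (1.112 × 10²⁴) × (1.587 × 10⁶) / (4.676 × 10⁸)³
        = 4.608 × 10⁻⁶ m/s²

4.608 × 10⁻⁶ m/s²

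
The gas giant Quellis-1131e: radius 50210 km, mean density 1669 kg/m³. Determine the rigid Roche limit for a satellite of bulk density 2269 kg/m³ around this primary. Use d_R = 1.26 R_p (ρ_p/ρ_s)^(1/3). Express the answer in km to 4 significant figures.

d_R = 1.26 × 50210 km × (1669/2269)^(1/3)
    = 57110 km

57110 km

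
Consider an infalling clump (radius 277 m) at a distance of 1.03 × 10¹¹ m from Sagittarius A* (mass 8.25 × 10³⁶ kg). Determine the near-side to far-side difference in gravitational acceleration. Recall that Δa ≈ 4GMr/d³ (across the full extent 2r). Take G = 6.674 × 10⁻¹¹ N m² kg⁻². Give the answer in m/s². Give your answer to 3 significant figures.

The field gradient is 2GM/d³; across the full diameter 2r the difference is 4GMr/d³.
Δg = 4GMr/d³
   = 4 × (6.674 × 10⁻¹¹) × (8.25 × 10³⁶) × (277) / (1.03 × 10¹¹)³
   = 5.58 × 10⁻⁴ m/s²

5.58 × 10⁻⁴ m/s²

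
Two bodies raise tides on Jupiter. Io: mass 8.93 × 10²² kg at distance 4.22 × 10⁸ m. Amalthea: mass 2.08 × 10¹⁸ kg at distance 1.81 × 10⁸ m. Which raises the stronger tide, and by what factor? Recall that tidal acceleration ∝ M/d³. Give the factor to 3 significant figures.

The tide-raising term goes as M/d³ (the gradient of a 1/d² field).
Io: (8.93 × 10²²) / (4.22 × 10⁸)³ = 1.188 × 10⁻³
Amalthea: (2.08 × 10¹⁸) / (1.81 × 10⁸)³ = 3.508 × 10⁻⁷
Ratio (larger/smaller) = 3390

Io, by a factor of ≈ 3390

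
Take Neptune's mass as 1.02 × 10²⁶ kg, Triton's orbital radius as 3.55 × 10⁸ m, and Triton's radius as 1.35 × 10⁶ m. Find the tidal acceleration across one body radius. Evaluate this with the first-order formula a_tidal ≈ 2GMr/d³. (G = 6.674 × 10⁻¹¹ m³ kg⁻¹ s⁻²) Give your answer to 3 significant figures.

4.11 × 10⁻⁴ m/s²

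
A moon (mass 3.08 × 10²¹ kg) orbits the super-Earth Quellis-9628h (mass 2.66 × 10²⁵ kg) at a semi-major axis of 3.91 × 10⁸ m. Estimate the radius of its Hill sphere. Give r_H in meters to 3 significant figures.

r_H ≈ a (m/3M)^(1/3)
    = (3.91 × 10⁸) × (3.08 × 10²¹ / (3 × 2.66 × 10²⁵))^(1/3)
    = 1.32 × 10⁷ m

1.32 × 10⁷ m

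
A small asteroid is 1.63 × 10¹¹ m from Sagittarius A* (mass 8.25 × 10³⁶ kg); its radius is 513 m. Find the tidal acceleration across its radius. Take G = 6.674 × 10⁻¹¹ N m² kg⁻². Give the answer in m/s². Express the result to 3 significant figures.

1.30 × 10⁻⁴ m/s²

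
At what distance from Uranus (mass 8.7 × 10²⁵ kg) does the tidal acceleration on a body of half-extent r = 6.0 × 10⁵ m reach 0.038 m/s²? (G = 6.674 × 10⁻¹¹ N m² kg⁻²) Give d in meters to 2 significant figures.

5.7 × 10⁷ m

2GMr/d³ = a_tidal  ⇒  d = (2GMr / a_tidal)^(1/3)
d = (2 × 6.674×10⁻¹¹ × (8.7 × 10²⁵) × (6.0 × 10⁵) / (0.038))^(1/3)
  = 5.7 × 10⁷ m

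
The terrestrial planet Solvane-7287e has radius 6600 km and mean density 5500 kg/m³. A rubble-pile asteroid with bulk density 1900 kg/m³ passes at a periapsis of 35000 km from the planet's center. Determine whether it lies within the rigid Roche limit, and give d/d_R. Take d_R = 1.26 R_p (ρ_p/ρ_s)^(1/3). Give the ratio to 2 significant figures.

outside; d/d_R ≈ 3.0

d_R = 1.26 × (6600 km) × (5500/1900)^(1/3) = 11850 km
d/d_R = (35000) / (11850) = 3.0
Since d/d_R > 1, the body is outside the Roche limit.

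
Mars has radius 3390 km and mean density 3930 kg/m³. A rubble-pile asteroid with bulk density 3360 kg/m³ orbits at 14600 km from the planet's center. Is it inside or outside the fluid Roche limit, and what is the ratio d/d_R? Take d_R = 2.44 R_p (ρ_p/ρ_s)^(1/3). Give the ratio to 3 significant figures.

outside; d/d_R ≈ 1.68

d_R = 2.44 × (3390 km) × (3930/3360)^(1/3) = 8715 km
d/d_R = (14600) / (8715) = 1.68
Since d/d_R > 1, the body is outside the Roche limit.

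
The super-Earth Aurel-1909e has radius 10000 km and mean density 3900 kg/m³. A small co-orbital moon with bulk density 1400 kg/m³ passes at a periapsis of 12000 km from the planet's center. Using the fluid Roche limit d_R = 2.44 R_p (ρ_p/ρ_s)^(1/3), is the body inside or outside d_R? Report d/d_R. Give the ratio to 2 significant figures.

inside; d/d_R ≈ 0.35

d_R = 2.44 × (10000 km) × (3900/1400)^(1/3) = 34330 km
d/d_R = (12000) / (34330) = 0.35
Since d/d_R < 1, the body is inside the Roche limit.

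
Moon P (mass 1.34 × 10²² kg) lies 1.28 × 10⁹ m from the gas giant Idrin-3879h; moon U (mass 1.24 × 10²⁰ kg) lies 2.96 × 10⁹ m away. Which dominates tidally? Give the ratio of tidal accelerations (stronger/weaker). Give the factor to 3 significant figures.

Tidal acceleration ∝ M/d³, so compare M/d³ for each.
Moon P: (1.34 × 10²²) / (1.28 × 10⁹)³ = 6.390 × 10⁻⁶
Moon U: (1.24 × 10²⁰) / (2.96 × 10⁹)³ = 4.781 × 10⁻⁹
Ratio (larger/smaller) = 1340

Moon P, by a factor of ≈ 1340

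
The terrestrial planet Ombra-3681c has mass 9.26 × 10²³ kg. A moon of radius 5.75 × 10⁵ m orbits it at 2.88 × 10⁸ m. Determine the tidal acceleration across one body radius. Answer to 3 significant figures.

2.98 × 10⁻⁶ m/s²

a_tidal = 2GMr/d³
        = 2 × (6.674 × 10⁻¹¹) × (9.26 × 10²³) × (5.75 × 10⁵) / (2.88 × 10⁸)³
        = 2.98 × 10⁻⁶ m/s²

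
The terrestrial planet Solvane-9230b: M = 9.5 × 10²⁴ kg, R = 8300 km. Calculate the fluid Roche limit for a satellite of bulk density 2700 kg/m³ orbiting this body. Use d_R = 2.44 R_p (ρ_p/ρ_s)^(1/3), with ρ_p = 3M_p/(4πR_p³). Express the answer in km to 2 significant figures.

ρ_p = 3M_p/(4πR_p³) = 3 × (9.5 × 10²⁴) / (4π × (8.3 × 10⁶ m)³) = 4000 kg/m³
d_R = 2.44 × 8300 km × (4000/2700)^(1/3)
    = 23000 km

23000 km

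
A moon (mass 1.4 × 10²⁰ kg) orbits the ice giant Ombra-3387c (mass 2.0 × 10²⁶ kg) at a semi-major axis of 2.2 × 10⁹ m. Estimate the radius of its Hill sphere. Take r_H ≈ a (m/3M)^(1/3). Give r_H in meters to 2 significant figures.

1.4 × 10⁷ m

r_H ≈ a (m/3M)^(1/3)
    = (2.2 × 10⁹) × (1.4 × 10²⁰ / (3 × 2.0 × 10²⁶))^(1/3)
    = 1.4 × 10⁷ m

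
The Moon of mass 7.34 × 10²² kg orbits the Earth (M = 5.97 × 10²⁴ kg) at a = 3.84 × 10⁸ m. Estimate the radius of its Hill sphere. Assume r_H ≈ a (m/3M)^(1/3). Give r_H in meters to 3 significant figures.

r_H ≈ a (m/3M)^(1/3)
    = (3.84 × 10⁸) × (7.34 × 10²² / (3 × 5.97 × 10²⁴))^(1/3)
    = 6.15 × 10⁷ m

6.15 × 10⁷ m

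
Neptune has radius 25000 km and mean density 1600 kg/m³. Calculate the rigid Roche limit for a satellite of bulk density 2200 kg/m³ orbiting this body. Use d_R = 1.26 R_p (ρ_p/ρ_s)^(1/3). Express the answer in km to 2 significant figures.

28000 km

d_R = 1.26 × 25000 km × (1600/2200)^(1/3)
    = 28000 km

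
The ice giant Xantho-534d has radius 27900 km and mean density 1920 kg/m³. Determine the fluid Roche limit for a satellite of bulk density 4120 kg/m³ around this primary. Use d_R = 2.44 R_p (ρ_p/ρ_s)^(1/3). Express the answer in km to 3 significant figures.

52800 km

d_R = 2.44 × 27900 km × (1920/4120)^(1/3)
    = 52800 km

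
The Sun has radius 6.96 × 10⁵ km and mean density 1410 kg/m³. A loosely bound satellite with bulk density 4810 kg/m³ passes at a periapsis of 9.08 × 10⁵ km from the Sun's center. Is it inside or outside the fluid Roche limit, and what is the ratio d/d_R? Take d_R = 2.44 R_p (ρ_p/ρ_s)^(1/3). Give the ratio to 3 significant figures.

inside; d/d_R ≈ 0.805

d_R = 2.44 × (6.96 × 10⁵ km) × (1410/4810)^(1/3) = 1.128 × 10⁶ km
d/d_R = (9.08 × 10⁵) / (1.128 × 10⁶) = 0.805
Since d/d_R < 1, the body is inside the Roche limit.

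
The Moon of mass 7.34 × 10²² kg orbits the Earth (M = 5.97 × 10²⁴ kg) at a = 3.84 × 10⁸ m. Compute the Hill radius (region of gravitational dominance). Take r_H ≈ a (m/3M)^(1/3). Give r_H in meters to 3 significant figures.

r_H ≈ a (m/3M)^(1/3)
    = (3.84 × 10⁸) × (7.34 × 10²² / (3 × 5.97 × 10²⁴))^(1/3)
    = 6.15 × 10⁷ m

6.15 × 10⁷ m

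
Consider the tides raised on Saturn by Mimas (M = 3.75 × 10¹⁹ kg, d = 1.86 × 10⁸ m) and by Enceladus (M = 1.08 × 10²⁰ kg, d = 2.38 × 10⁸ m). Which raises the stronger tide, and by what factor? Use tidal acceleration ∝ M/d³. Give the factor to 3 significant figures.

Tidal stretch scales as M/d³; compute that for each body.
Mimas: (3.75 × 10¹⁹) / (1.86 × 10⁸)³ = 5.828 × 10⁻⁶
Enceladus: (1.08 × 10²⁰) / (2.38 × 10⁸)³ = 8.011 × 10⁻⁶
Ratio (larger/smaller) = 1.37

Enceladus, by a factor of ≈ 1.37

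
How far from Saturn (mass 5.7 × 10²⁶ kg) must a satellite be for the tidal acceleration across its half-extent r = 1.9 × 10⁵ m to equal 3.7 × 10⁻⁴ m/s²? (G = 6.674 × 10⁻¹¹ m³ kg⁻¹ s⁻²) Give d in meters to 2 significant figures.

2GMr/d³ = a_tidal  ⇒  d = (2GMr / a_tidal)^(1/3)
d = (2 × 6.674×10⁻¹¹ × (5.7 × 10²⁶) × (1.9 × 10⁵) / (3.7 × 10⁻⁴))^(1/3)
  = 3.4 × 10⁸ m

3.4 × 10⁸ m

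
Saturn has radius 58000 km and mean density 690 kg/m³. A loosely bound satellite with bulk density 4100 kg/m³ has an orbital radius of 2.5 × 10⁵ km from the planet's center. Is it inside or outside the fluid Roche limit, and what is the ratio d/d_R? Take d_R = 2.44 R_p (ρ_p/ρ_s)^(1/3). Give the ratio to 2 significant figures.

d_R = 2.44 × (58000 km) × (690/4100)^(1/3) = 78130 km
d/d_R = (2.5 × 10⁵) / (78130) = 3.2
Since d/d_R > 1, the body is outside the Roche limit.

outside; d/d_R ≈ 3.2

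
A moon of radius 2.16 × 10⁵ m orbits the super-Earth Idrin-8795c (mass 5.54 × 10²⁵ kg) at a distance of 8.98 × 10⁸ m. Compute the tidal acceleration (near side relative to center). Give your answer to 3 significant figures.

Differencing GM/(d−r)² and GM/d² to first order in r/d gives 2GMr/d³.
Δg = 2GMr/d³
   = 2 × (6.674 × 10⁻¹¹) × (5.54 × 10²⁵) × (2.16 × 10⁵) / (8.98 × 10⁸)³
   = 2.21 × 10⁻⁶ m/s²

2.21 × 10⁻⁶ m/s²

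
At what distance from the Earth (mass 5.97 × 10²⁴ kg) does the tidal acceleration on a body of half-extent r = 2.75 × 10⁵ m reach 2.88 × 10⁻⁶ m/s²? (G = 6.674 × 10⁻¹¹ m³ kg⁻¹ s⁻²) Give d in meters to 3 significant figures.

4.24 × 10⁸ m

2GMr/d³ = a_tidal  ⇒  d = (2GMr / a_tidal)^(1/3)
d = (2 × 6.674×10⁻¹¹ × (5.97 × 10²⁴) × (2.75 × 10⁵) / (2.88 × 10⁻⁶))^(1/3)
  = 4.24 × 10⁸ m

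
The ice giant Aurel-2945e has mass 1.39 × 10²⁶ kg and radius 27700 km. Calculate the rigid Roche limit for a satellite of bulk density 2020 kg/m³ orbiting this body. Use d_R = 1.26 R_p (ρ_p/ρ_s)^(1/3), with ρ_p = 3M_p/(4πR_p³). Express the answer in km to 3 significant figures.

ρ_p = 3M_p/(4πR_p³) = 3 × (1.39 × 10²⁶) / (4π × (2.77 × 10⁷ m)³) = 1560 kg/m³
d_R = 1.26 × 27700 km × (1560/2020)^(1/3)
    = 32000 km

32000 km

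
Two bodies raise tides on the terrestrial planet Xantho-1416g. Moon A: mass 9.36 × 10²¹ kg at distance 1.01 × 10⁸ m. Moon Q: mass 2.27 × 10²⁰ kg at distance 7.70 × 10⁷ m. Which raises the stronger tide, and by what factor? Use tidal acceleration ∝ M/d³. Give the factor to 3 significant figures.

Moon A, by a factor of ≈ 18.3

Compare M/d³ for the two perturbers:
Moon A: (9.36 × 10²¹) / (1.01 × 10⁸)³ = 9.085 × 10⁻³
Moon Q: (2.27 × 10²⁰) / (7.70 × 10⁷)³ = 4.972 × 10⁻⁴
Ratio (larger/smaller) = 18.3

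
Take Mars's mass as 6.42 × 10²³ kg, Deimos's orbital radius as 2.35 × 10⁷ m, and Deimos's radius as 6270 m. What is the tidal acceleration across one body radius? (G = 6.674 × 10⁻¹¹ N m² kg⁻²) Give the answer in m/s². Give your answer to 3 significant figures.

4.14 × 10⁻⁵ m/s²

Differencing GM/(d−r)² and GM/d² to first order in r/d gives 2GMr/d³.
Δa = 2GMr/d³
   = 2 × (6.674 × 10⁻¹¹) × (6.42 × 10²³) × (6270) / (2.35 × 10⁷)³
   = 4.14 × 10⁻⁵ m/s²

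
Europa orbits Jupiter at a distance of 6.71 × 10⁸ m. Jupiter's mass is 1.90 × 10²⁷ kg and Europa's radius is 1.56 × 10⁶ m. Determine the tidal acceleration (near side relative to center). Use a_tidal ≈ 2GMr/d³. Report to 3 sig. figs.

1.31 × 10⁻³ m/s²

a_tidal = 2GMr/d³
        = 2 × (6.674 × 10⁻¹¹) × (1.90 × 10²⁷) × (1.56 × 10⁶) / (6.71 × 10⁸)³
        = 1.31 × 10⁻³ m/s²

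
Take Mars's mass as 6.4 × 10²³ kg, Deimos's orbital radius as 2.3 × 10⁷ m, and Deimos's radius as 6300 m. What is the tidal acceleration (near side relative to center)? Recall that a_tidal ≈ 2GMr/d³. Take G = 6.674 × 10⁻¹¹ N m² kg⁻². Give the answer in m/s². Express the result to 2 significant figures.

Δg = 2GMr/d³
   = 2 × (6.674 × 10⁻¹¹) × (6.4 × 10²³) × (6300) / (2.3 × 10⁷)³
   = 4.4 × 10⁻⁵ m/s²

4.4 × 10⁻⁵ m/s²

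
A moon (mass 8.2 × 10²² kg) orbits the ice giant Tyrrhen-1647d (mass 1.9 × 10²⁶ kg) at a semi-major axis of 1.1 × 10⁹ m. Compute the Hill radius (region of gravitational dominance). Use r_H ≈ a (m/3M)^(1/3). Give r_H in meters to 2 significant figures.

r_H ≈ a (m/3M)^(1/3)
    = (1.1 × 10⁹) × (8.2 × 10²² / (3 × 1.9 × 10²⁶))^(1/3)
    = 5.8 × 10⁷ m

5.8 × 10⁷ m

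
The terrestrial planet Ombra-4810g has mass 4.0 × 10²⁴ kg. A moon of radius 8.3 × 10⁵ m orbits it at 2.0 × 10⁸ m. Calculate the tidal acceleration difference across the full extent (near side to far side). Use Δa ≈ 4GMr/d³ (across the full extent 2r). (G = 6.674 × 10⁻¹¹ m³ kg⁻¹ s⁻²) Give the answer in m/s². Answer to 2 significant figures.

1.1 × 10⁻⁴ m/s²

Differencing GM/(d−r)² and GM/(d+r)² to first order in r/d gives 4GMr/d³.
a_tidal = 4GMr/d³
        = 4 × (6.674 × 10⁻¹¹) × (4.0 × 10²⁴) × (8.3 × 10⁵) / (2.0 × 10⁸)³
        = 1.1 × 10⁻⁴ m/s²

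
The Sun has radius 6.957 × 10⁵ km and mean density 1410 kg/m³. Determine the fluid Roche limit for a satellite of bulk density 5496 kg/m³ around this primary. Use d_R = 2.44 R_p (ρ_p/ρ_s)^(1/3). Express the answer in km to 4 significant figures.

1.079 × 10⁶ km

d_R = 2.44 × 6.957 × 10⁵ km × (1410/5496)^(1/3)
    = 1.079 × 10⁶ km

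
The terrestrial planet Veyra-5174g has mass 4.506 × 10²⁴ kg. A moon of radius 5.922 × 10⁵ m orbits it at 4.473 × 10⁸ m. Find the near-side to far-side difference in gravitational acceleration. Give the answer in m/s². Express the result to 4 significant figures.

7.960 × 10⁻⁶ m/s²

a_tidal = 4GMr/d³
        = 4 × (6.674 × 10⁻¹¹) × (4.506 × 10²⁴) × (5.922 × 10⁵) / (4.473 × 10⁸)³
        = 7.960 × 10⁻⁶ m/s²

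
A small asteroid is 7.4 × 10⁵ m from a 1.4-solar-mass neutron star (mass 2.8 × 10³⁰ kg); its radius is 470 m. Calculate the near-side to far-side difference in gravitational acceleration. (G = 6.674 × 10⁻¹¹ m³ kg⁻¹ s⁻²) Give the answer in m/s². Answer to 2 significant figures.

Δg = 4GMr/d³
   = 4 × (6.674 × 10⁻¹¹) × (2.8 × 10³⁰) × (470) / (7.4 × 10⁵)³
   = 8.7 × 10⁵ m/s²

8.7 × 10⁵ m/s²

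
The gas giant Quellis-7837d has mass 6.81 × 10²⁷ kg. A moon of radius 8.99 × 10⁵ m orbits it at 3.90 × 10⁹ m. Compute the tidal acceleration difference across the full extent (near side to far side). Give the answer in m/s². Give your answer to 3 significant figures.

Δa = 4GMr/d³
   = 4 × (6.674 × 10⁻¹¹) × (6.81 × 10²⁷) × (8.99 × 10⁵) / (3.90 × 10⁹)³
   = 2.76 × 10⁻⁵ m/s²

2.76 × 10⁻⁵ m/s²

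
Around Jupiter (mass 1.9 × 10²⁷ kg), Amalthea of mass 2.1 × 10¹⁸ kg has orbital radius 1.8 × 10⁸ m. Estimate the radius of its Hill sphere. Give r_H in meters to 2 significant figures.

1.3 × 10⁵ m

r_H ≈ a (m/3M)^(1/3)
    = (1.8 × 10⁸) × (2.1 × 10¹⁸ / (3 × 1.9 × 10²⁷))^(1/3)
    = 1.3 × 10⁵ m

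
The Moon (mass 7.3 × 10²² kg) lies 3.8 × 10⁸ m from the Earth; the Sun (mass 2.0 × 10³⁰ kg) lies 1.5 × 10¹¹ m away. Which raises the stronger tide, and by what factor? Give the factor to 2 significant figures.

The Moon, by a factor of ≈ 2.2

Compare M/d³ for the two perturbers:
The Moon: (7.3 × 10²²) / (3.8 × 10⁸)³ = 1.330 × 10⁻³
The Sun: (2.0 × 10³⁰) / (1.5 × 10¹¹)³ = 5.926 × 10⁻⁴
Ratio (larger/smaller) = 2.2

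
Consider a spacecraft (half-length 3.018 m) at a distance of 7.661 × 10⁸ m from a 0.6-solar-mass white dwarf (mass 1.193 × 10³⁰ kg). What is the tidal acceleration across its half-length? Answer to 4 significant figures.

a_tidal = 2GMr/d³
        = 2 × (6.674 × 10⁻¹¹) × (1.193 × 10³⁰) × (3.018) / (7.661 × 10⁸)³
        = 1.069 × 10⁻⁶ m/s²

1.069 × 10⁻⁶ m/s²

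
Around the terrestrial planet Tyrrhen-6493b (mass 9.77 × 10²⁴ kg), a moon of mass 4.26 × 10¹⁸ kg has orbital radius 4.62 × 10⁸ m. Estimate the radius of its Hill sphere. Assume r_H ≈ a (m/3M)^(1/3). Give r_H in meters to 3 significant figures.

r_H ≈ a (m/3M)^(1/3)
    = (4.62 × 10⁸) × (4.26 × 10¹⁸ / (3 × 9.77 × 10²⁴))^(1/3)
    = 2.43 × 10⁶ m

2.43 × 10⁶ m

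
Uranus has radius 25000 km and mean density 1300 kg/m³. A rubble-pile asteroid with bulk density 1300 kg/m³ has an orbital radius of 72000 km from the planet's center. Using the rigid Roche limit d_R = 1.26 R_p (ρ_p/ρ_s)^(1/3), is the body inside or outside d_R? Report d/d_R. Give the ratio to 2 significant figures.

outside; d/d_R ≈ 2.3

d_R = 1.26 × (25000 km) × (1300/1300)^(1/3) = 31500 km
d/d_R = (72000) / (31500) = 2.3
Since d/d_R > 1, the body is outside the Roche limit.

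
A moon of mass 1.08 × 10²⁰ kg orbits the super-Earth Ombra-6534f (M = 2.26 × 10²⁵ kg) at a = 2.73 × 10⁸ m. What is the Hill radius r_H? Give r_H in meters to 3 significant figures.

3.19 × 10⁶ m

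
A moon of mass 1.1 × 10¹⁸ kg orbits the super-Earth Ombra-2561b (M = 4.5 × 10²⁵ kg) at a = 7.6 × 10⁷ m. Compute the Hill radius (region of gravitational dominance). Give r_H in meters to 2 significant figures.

1.5 × 10⁵ m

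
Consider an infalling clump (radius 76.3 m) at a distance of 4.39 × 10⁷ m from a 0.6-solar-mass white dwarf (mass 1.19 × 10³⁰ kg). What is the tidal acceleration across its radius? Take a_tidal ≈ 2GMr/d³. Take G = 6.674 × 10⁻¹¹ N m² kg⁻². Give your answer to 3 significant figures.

Δg = 2GMr/d³
   = 2 × (6.674 × 10⁻¹¹) × (1.19 × 10³⁰) × (76.3) / (4.39 × 10⁷)³
   = 1.43 × 10⁻¹ m/s²

1.43 × 10⁻¹ m/s²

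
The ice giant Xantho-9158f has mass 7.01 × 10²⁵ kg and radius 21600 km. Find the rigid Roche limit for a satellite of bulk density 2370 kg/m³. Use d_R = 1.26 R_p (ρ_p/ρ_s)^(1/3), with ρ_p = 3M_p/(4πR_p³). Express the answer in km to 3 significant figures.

24200 km

ρ_p = 3M_p/(4πR_p³) = 3 × (7.01 × 10²⁵) / (4π × (2.16 × 10⁷ m)³) = 1660 kg/m³
d_R = 1.26 × 21600 km × (1660/2370)^(1/3)
    = 24200 km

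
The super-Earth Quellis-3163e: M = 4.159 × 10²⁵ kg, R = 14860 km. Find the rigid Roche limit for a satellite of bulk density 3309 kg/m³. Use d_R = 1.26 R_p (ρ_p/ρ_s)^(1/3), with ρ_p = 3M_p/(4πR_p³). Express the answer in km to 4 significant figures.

ρ_p = 3M_p/(4πR_p³) = 3 × (4.159 × 10²⁵) / (4π × (1.486 × 10⁷ m)³) = 3026 kg/m³
d_R = 1.26 × 14860 km × (3026/3309)^(1/3)
    = 18170 km

18170 km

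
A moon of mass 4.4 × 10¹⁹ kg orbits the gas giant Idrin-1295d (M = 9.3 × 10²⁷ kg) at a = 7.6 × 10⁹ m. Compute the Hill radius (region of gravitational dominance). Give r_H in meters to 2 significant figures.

r_H ≈ a (m/3M)^(1/3)
    = (7.6 × 10⁹) × (4.4 × 10¹⁹ / (3 × 9.3 × 10²⁷))^(1/3)
    = 8.8 × 10⁶ m

8.8 × 10⁶ m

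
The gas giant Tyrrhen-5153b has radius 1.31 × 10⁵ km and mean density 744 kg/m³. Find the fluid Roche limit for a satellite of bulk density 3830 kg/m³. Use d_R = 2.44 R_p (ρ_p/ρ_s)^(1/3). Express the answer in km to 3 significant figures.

d_R = 2.44 × 1.31 × 10⁵ km × (744/3830)^(1/3)
    = 1.85 × 10⁵ km

1.85 × 10⁵ km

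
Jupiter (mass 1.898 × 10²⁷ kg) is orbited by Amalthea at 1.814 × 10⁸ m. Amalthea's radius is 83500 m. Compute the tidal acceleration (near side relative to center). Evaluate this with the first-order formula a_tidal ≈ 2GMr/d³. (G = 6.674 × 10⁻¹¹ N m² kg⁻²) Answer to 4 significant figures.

The tidal stretch is the gradient of GM/d² times the body's extent r, hence the 1/d³ dependence.
a_tidal = 2GMr/d³
        = 2 × (6.674 × 10⁻¹¹) × (1.898 × 10²⁷) × (83500) / (1.814 × 10⁸)³
        = 3.544 × 10⁻³ m/s²

3.544 × 10⁻³ m/s²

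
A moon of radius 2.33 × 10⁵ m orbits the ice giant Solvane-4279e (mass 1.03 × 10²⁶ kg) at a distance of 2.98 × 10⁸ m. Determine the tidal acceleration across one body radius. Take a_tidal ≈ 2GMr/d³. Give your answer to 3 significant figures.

a_tidal = 2GMr/d³
        = 2 × (6.674 × 10⁻¹¹) × (1.03 × 10²⁶) × (2.33 × 10⁵) / (2.98 × 10⁸)³
        = 1.21 × 10⁻⁴ m/s²

1.21 × 10⁻⁴ m/s²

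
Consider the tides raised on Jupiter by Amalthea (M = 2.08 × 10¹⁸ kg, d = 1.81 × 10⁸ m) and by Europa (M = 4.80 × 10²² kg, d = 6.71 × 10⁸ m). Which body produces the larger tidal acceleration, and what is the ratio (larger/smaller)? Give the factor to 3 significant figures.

Europa, by a factor of ≈ 453

Tidal acceleration ∝ M/d³, so compare M/d³ for each.
Amalthea: (2.08 × 10¹⁸) / (1.81 × 10⁸)³ = 3.508 × 10⁻⁷
Europa: (4.80 × 10²²) / (6.71 × 10⁸)³ = 1.589 × 10⁻⁴
Ratio (larger/smaller) = 453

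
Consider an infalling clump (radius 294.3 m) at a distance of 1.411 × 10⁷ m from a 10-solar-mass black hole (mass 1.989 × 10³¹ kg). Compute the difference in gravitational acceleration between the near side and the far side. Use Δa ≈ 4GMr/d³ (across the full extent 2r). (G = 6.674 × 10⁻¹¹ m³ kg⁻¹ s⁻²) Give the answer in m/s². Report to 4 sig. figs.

5.563 × 10² m/s²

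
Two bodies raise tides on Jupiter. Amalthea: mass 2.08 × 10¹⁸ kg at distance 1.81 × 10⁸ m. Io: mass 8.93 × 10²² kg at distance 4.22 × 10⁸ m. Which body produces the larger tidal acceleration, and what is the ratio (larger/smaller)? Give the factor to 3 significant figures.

Tidal acceleration ∝ M/d³, so compare M/d³ for each.
Amalthea: (2.08 × 10¹⁸) / (1.81 × 10⁸)³ = 3.508 × 10⁻⁷
Io: (8.93 × 10²²) / (4.22 × 10⁸)³ = 1.188 × 10⁻³
Ratio (larger/smaller) = 3390

Io, by a factor of ≈ 3390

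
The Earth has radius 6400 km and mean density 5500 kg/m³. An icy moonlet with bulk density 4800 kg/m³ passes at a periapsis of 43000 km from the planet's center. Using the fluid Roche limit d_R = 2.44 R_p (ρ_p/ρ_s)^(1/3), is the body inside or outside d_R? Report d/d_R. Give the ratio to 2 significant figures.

d_R = 2.44 × (6400 km) × (5500/4800)^(1/3) = 16340 km
d/d_R = (43000) / (16340) = 2.6
Since d/d_R > 1, the body is outside the Roche limit.

outside; d/d_R ≈ 2.6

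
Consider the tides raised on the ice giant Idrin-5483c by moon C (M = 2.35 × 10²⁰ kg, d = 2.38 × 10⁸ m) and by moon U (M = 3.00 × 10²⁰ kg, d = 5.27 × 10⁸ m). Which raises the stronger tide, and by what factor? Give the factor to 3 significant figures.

Moon C, by a factor of ≈ 8.50

The tide-raising term goes as M/d³ (the gradient of a 1/d² field).
Moon C: (2.35 × 10²⁰) / (2.38 × 10⁸)³ = 1.743 × 10⁻⁵
Moon U: (3.00 × 10²⁰) / (5.27 × 10⁸)³ = 2.050 × 10⁻⁶
Ratio (larger/smaller) = 8.50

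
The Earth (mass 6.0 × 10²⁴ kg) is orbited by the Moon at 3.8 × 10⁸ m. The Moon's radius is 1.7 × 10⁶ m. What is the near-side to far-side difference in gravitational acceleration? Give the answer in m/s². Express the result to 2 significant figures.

5.0 × 10⁻⁵ m/s²

The field gradient is 2GM/d³; across the full diameter 2r the difference is 4GMr/d³.
Δg = 4GMr/d³
   = 4 × (6.674 × 10⁻¹¹) × (6.0 × 10²⁴) × (1.7 × 10⁶) / (3.8 × 10⁸)³
   = 5.0 × 10⁻⁵ m/s²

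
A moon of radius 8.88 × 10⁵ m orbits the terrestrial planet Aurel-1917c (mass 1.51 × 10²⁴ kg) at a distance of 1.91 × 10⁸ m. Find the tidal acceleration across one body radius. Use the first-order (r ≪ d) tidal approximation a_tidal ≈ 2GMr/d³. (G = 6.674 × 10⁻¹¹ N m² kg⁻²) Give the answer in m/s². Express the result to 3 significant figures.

a_tidal = 2GMr/d³
        = 2 × (6.674 × 10⁻¹¹) × (1.51 × 10²⁴) × (8.88 × 10⁵) / (1.91 × 10⁸)³
        = 2.57 × 10⁻⁵ m/s²

2.57 × 10⁻⁵ m/s²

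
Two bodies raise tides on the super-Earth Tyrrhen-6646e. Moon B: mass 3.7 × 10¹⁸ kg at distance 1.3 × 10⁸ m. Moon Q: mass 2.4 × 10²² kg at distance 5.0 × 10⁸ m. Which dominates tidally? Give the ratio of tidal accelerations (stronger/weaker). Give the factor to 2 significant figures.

Moon Q, by a factor of ≈ 110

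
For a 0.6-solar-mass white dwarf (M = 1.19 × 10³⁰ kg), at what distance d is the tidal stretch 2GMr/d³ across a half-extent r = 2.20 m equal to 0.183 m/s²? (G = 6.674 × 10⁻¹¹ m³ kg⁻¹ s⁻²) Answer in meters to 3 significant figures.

1.24 × 10⁷ m

2GMr/d³ = a_tidal  ⇒  d = (2GMr / a_tidal)^(1/3)
d = (2 × 6.674×10⁻¹¹ × (1.19 × 10³⁰) × (2.20) / (0.183))^(1/3)
  = 1.24 × 10⁷ m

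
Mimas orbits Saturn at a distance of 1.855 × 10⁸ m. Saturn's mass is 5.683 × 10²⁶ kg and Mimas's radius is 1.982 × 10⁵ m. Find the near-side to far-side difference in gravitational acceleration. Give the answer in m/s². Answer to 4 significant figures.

4.711 × 10⁻³ m/s²

a_tidal = 4GMr/d³
        = 4 × (6.674 × 10⁻¹¹) × (5.683 × 10²⁶) × (1.982 × 10⁵) / (1.855 × 10⁸)³
        = 4.711 × 10⁻³ m/s²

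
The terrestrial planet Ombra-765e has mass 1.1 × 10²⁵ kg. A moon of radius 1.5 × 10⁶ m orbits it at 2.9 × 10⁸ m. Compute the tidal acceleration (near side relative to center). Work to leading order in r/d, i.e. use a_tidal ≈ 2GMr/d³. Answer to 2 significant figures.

The tidal stretch is the gradient of GM/d² times the body's extent r, hence the 1/d³ dependence.
Δg = 2GMr/d³
   = 2 × (6.674 × 10⁻¹¹) × (1.1 × 10²⁵) × (1.5 × 10⁶) / (2.9 × 10⁸)³
   = 9.0 × 10⁻⁵ m/s²

9.0 × 10⁻⁵ m/s²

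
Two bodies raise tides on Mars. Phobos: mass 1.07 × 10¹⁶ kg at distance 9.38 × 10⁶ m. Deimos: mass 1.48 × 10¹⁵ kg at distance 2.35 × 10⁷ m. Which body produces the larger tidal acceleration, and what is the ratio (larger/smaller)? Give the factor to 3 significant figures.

Phobos, by a factor of ≈ 114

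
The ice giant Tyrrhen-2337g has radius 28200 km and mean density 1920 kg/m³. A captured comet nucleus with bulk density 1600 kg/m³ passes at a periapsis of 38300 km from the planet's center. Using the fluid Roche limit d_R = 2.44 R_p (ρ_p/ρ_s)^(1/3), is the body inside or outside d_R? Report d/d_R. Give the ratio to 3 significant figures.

d_R = 2.44 × (28200 km) × (1920/1600)^(1/3) = 73120 km
d/d_R = (38300) / (73120) = 0.524
Since d/d_R < 1, the body is inside the Roche limit.

inside; d/d_R ≈ 0.524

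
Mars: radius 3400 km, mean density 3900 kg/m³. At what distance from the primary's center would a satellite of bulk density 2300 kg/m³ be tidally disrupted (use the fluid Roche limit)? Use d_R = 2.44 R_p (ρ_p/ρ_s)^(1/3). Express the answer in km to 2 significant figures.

9900 km

d_R = 2.44 × 3400 km × (3900/2300)^(1/3)
    = 9900 km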